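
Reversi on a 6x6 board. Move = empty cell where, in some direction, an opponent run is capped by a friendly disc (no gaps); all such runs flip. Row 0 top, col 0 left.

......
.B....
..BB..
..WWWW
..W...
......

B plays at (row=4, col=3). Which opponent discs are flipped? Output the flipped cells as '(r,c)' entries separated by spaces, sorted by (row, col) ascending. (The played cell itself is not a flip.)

Dir NW: opp run (3,2), next='.' -> no flip
Dir N: opp run (3,3) capped by B -> flip
Dir NE: opp run (3,4), next='.' -> no flip
Dir W: opp run (4,2), next='.' -> no flip
Dir E: first cell '.' (not opp) -> no flip
Dir SW: first cell '.' (not opp) -> no flip
Dir S: first cell '.' (not opp) -> no flip
Dir SE: first cell '.' (not opp) -> no flip

Answer: (3,3)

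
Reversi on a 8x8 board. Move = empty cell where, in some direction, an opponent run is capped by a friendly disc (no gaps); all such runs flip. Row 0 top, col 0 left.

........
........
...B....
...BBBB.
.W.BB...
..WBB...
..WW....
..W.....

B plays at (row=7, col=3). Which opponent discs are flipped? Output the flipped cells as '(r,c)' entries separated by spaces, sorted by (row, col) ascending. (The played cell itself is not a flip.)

Answer: (6,3)

Derivation:
Dir NW: opp run (6,2), next='.' -> no flip
Dir N: opp run (6,3) capped by B -> flip
Dir NE: first cell '.' (not opp) -> no flip
Dir W: opp run (7,2), next='.' -> no flip
Dir E: first cell '.' (not opp) -> no flip
Dir SW: edge -> no flip
Dir S: edge -> no flip
Dir SE: edge -> no flip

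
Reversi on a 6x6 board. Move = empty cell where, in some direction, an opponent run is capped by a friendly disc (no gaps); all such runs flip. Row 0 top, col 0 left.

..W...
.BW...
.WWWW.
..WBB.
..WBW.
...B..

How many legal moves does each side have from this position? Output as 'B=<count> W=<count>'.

-- B to move --
(0,1): flips 2 -> legal
(0,3): no bracket -> illegal
(1,0): flips 2 -> legal
(1,3): flips 2 -> legal
(1,4): flips 1 -> legal
(1,5): flips 1 -> legal
(2,0): no bracket -> illegal
(2,5): no bracket -> illegal
(3,0): no bracket -> illegal
(3,1): flips 3 -> legal
(3,5): flips 1 -> legal
(4,1): flips 1 -> legal
(4,5): flips 1 -> legal
(5,1): flips 1 -> legal
(5,2): no bracket -> illegal
(5,4): flips 1 -> legal
(5,5): flips 1 -> legal
B mobility = 12
-- W to move --
(0,0): flips 1 -> legal
(0,1): flips 1 -> legal
(1,0): flips 1 -> legal
(2,0): flips 1 -> legal
(2,5): no bracket -> illegal
(3,5): flips 2 -> legal
(4,5): flips 1 -> legal
(5,2): no bracket -> illegal
(5,4): flips 1 -> legal
W mobility = 7

Answer: B=12 W=7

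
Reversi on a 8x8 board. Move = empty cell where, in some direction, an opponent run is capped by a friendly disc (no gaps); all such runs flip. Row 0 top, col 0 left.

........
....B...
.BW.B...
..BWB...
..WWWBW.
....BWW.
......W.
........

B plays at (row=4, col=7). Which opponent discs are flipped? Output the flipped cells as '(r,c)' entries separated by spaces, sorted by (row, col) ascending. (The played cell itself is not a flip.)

Dir NW: first cell '.' (not opp) -> no flip
Dir N: first cell '.' (not opp) -> no flip
Dir NE: edge -> no flip
Dir W: opp run (4,6) capped by B -> flip
Dir E: edge -> no flip
Dir SW: opp run (5,6), next='.' -> no flip
Dir S: first cell '.' (not opp) -> no flip
Dir SE: edge -> no flip

Answer: (4,6)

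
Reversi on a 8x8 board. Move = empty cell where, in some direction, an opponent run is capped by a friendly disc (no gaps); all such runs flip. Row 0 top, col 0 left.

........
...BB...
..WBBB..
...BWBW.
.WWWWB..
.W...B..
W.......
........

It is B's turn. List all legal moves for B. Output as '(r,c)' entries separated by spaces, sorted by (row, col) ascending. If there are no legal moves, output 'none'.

(1,1): flips 1 -> legal
(1,2): no bracket -> illegal
(2,1): flips 1 -> legal
(2,6): no bracket -> illegal
(2,7): flips 1 -> legal
(3,0): no bracket -> illegal
(3,1): flips 1 -> legal
(3,2): no bracket -> illegal
(3,7): flips 1 -> legal
(4,0): flips 4 -> legal
(4,6): no bracket -> illegal
(4,7): flips 1 -> legal
(5,0): no bracket -> illegal
(5,2): flips 2 -> legal
(5,3): flips 2 -> legal
(5,4): flips 2 -> legal
(6,1): no bracket -> illegal
(6,2): no bracket -> illegal
(7,0): no bracket -> illegal
(7,1): no bracket -> illegal

Answer: (1,1) (2,1) (2,7) (3,1) (3,7) (4,0) (4,7) (5,2) (5,3) (5,4)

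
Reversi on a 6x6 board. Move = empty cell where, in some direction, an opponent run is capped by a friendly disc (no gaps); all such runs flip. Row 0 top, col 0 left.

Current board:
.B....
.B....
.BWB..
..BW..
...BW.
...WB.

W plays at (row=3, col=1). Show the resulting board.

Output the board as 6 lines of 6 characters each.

Place W at (3,1); scan 8 dirs for brackets.
Dir NW: first cell '.' (not opp) -> no flip
Dir N: opp run (2,1) (1,1) (0,1), next=edge -> no flip
Dir NE: first cell 'W' (not opp) -> no flip
Dir W: first cell '.' (not opp) -> no flip
Dir E: opp run (3,2) capped by W -> flip
Dir SW: first cell '.' (not opp) -> no flip
Dir S: first cell '.' (not opp) -> no flip
Dir SE: first cell '.' (not opp) -> no flip
All flips: (3,2)

Answer: .B....
.B....
.BWB..
.WWW..
...BW.
...WB.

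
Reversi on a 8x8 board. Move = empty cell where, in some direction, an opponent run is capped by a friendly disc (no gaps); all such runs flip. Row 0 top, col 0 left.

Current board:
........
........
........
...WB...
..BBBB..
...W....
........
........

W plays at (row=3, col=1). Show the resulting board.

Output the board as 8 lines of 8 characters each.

Place W at (3,1); scan 8 dirs for brackets.
Dir NW: first cell '.' (not opp) -> no flip
Dir N: first cell '.' (not opp) -> no flip
Dir NE: first cell '.' (not opp) -> no flip
Dir W: first cell '.' (not opp) -> no flip
Dir E: first cell '.' (not opp) -> no flip
Dir SW: first cell '.' (not opp) -> no flip
Dir S: first cell '.' (not opp) -> no flip
Dir SE: opp run (4,2) capped by W -> flip
All flips: (4,2)

Answer: ........
........
........
.W.WB...
..WBBB..
...W....
........
........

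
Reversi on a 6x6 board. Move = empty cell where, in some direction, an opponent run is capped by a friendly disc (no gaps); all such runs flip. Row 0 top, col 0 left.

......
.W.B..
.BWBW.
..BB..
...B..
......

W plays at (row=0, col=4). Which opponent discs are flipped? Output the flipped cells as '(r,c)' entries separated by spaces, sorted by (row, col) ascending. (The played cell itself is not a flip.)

Dir NW: edge -> no flip
Dir N: edge -> no flip
Dir NE: edge -> no flip
Dir W: first cell '.' (not opp) -> no flip
Dir E: first cell '.' (not opp) -> no flip
Dir SW: opp run (1,3) capped by W -> flip
Dir S: first cell '.' (not opp) -> no flip
Dir SE: first cell '.' (not opp) -> no flip

Answer: (1,3)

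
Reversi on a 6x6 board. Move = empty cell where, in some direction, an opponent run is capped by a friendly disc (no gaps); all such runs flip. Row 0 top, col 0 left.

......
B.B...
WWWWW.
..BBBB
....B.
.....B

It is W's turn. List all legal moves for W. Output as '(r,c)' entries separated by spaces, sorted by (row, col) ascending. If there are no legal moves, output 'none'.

(0,0): flips 1 -> legal
(0,1): flips 1 -> legal
(0,2): flips 1 -> legal
(0,3): flips 1 -> legal
(1,1): no bracket -> illegal
(1,3): no bracket -> illegal
(2,5): no bracket -> illegal
(3,1): no bracket -> illegal
(4,1): flips 1 -> legal
(4,2): flips 2 -> legal
(4,3): flips 2 -> legal
(4,5): flips 1 -> legal
(5,3): no bracket -> illegal
(5,4): flips 2 -> legal

Answer: (0,0) (0,1) (0,2) (0,3) (4,1) (4,2) (4,3) (4,5) (5,4)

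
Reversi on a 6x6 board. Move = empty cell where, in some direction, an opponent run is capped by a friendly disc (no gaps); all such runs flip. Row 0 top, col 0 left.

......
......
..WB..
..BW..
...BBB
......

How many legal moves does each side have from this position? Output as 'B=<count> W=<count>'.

-- B to move --
(1,1): flips 2 -> legal
(1,2): flips 1 -> legal
(1,3): no bracket -> illegal
(2,1): flips 1 -> legal
(2,4): no bracket -> illegal
(3,1): no bracket -> illegal
(3,4): flips 1 -> legal
(4,2): no bracket -> illegal
B mobility = 4
-- W to move --
(1,2): no bracket -> illegal
(1,3): flips 1 -> legal
(1,4): no bracket -> illegal
(2,1): no bracket -> illegal
(2,4): flips 1 -> legal
(3,1): flips 1 -> legal
(3,4): no bracket -> illegal
(3,5): no bracket -> illegal
(4,1): no bracket -> illegal
(4,2): flips 1 -> legal
(5,2): no bracket -> illegal
(5,3): flips 1 -> legal
(5,4): no bracket -> illegal
(5,5): flips 1 -> legal
W mobility = 6

Answer: B=4 W=6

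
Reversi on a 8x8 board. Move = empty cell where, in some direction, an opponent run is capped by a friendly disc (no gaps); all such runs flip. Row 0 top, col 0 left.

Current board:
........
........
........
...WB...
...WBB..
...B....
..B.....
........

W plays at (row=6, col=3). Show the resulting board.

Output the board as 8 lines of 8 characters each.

Place W at (6,3); scan 8 dirs for brackets.
Dir NW: first cell '.' (not opp) -> no flip
Dir N: opp run (5,3) capped by W -> flip
Dir NE: first cell '.' (not opp) -> no flip
Dir W: opp run (6,2), next='.' -> no flip
Dir E: first cell '.' (not opp) -> no flip
Dir SW: first cell '.' (not opp) -> no flip
Dir S: first cell '.' (not opp) -> no flip
Dir SE: first cell '.' (not opp) -> no flip
All flips: (5,3)

Answer: ........
........
........
...WB...
...WBB..
...W....
..BW....
........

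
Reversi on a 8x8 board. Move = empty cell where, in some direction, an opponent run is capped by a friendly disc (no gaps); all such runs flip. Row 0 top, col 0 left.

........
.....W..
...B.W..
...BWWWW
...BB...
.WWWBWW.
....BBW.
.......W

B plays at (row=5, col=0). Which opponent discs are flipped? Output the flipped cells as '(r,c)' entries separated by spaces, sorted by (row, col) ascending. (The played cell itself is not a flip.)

Dir NW: edge -> no flip
Dir N: first cell '.' (not opp) -> no flip
Dir NE: first cell '.' (not opp) -> no flip
Dir W: edge -> no flip
Dir E: opp run (5,1) (5,2) (5,3) capped by B -> flip
Dir SW: edge -> no flip
Dir S: first cell '.' (not opp) -> no flip
Dir SE: first cell '.' (not opp) -> no flip

Answer: (5,1) (5,2) (5,3)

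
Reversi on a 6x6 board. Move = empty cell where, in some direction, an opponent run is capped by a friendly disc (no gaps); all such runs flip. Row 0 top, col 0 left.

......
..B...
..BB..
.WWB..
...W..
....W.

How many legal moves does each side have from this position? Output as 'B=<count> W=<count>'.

Answer: B=5 W=4

Derivation:
-- B to move --
(2,0): no bracket -> illegal
(2,1): no bracket -> illegal
(3,0): flips 2 -> legal
(3,4): no bracket -> illegal
(4,0): flips 1 -> legal
(4,1): flips 1 -> legal
(4,2): flips 1 -> legal
(4,4): no bracket -> illegal
(4,5): no bracket -> illegal
(5,2): no bracket -> illegal
(5,3): flips 1 -> legal
(5,5): no bracket -> illegal
B mobility = 5
-- W to move --
(0,1): no bracket -> illegal
(0,2): flips 2 -> legal
(0,3): no bracket -> illegal
(1,1): no bracket -> illegal
(1,3): flips 3 -> legal
(1,4): flips 1 -> legal
(2,1): no bracket -> illegal
(2,4): no bracket -> illegal
(3,4): flips 1 -> legal
(4,2): no bracket -> illegal
(4,4): no bracket -> illegal
W mobility = 4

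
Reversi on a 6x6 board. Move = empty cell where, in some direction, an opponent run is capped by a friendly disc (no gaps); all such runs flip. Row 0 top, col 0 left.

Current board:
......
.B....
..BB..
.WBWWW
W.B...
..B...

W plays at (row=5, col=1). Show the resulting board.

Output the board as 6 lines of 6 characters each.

Place W at (5,1); scan 8 dirs for brackets.
Dir NW: first cell 'W' (not opp) -> no flip
Dir N: first cell '.' (not opp) -> no flip
Dir NE: opp run (4,2) capped by W -> flip
Dir W: first cell '.' (not opp) -> no flip
Dir E: opp run (5,2), next='.' -> no flip
Dir SW: edge -> no flip
Dir S: edge -> no flip
Dir SE: edge -> no flip
All flips: (4,2)

Answer: ......
.B....
..BB..
.WBWWW
W.W...
.WB...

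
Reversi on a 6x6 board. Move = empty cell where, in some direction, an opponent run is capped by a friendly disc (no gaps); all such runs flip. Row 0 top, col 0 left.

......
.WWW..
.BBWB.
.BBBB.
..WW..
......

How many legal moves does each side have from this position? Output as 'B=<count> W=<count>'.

Answer: B=10 W=10

Derivation:
-- B to move --
(0,0): flips 1 -> legal
(0,1): flips 3 -> legal
(0,2): flips 2 -> legal
(0,3): flips 3 -> legal
(0,4): flips 1 -> legal
(1,0): no bracket -> illegal
(1,4): flips 1 -> legal
(2,0): no bracket -> illegal
(4,1): no bracket -> illegal
(4,4): no bracket -> illegal
(5,1): flips 1 -> legal
(5,2): flips 2 -> legal
(5,3): flips 2 -> legal
(5,4): flips 1 -> legal
B mobility = 10
-- W to move --
(1,0): flips 2 -> legal
(1,4): no bracket -> illegal
(1,5): flips 2 -> legal
(2,0): flips 3 -> legal
(2,5): flips 2 -> legal
(3,0): flips 1 -> legal
(3,5): flips 1 -> legal
(4,0): flips 2 -> legal
(4,1): flips 3 -> legal
(4,4): flips 2 -> legal
(4,5): flips 1 -> legal
W mobility = 10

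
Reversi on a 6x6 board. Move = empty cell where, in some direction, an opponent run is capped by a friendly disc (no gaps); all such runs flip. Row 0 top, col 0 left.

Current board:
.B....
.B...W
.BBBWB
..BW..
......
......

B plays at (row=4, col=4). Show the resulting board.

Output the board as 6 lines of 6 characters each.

Place B at (4,4); scan 8 dirs for brackets.
Dir NW: opp run (3,3) capped by B -> flip
Dir N: first cell '.' (not opp) -> no flip
Dir NE: first cell '.' (not opp) -> no flip
Dir W: first cell '.' (not opp) -> no flip
Dir E: first cell '.' (not opp) -> no flip
Dir SW: first cell '.' (not opp) -> no flip
Dir S: first cell '.' (not opp) -> no flip
Dir SE: first cell '.' (not opp) -> no flip
All flips: (3,3)

Answer: .B....
.B...W
.BBBWB
..BB..
....B.
......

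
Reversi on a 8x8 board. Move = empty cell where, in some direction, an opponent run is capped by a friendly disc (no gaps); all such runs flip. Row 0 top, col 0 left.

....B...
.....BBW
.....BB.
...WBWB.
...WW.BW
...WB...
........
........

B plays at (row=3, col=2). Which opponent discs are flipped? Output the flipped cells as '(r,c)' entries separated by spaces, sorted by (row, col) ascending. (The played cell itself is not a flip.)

Dir NW: first cell '.' (not opp) -> no flip
Dir N: first cell '.' (not opp) -> no flip
Dir NE: first cell '.' (not opp) -> no flip
Dir W: first cell '.' (not opp) -> no flip
Dir E: opp run (3,3) capped by B -> flip
Dir SW: first cell '.' (not opp) -> no flip
Dir S: first cell '.' (not opp) -> no flip
Dir SE: opp run (4,3) capped by B -> flip

Answer: (3,3) (4,3)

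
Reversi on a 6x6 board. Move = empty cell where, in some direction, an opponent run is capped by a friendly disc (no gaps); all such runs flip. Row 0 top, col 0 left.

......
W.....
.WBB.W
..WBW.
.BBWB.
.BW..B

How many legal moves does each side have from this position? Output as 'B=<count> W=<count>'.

Answer: B=6 W=9

Derivation:
-- B to move --
(0,0): no bracket -> illegal
(0,1): no bracket -> illegal
(1,1): no bracket -> illegal
(1,2): no bracket -> illegal
(1,4): no bracket -> illegal
(1,5): no bracket -> illegal
(2,0): flips 1 -> legal
(2,4): flips 1 -> legal
(3,0): no bracket -> illegal
(3,1): flips 1 -> legal
(3,5): flips 1 -> legal
(4,5): flips 1 -> legal
(5,3): flips 2 -> legal
(5,4): no bracket -> illegal
B mobility = 6
-- W to move --
(1,1): no bracket -> illegal
(1,2): flips 2 -> legal
(1,3): flips 2 -> legal
(1,4): flips 1 -> legal
(2,4): flips 2 -> legal
(3,0): flips 1 -> legal
(3,1): no bracket -> illegal
(3,5): no bracket -> illegal
(4,0): flips 2 -> legal
(4,5): flips 1 -> legal
(5,0): flips 2 -> legal
(5,3): no bracket -> illegal
(5,4): flips 1 -> legal
W mobility = 9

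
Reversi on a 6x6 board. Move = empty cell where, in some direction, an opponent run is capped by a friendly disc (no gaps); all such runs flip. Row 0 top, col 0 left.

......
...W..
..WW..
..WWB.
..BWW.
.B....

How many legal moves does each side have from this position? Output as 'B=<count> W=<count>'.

Answer: B=6 W=6

Derivation:
-- B to move --
(0,2): no bracket -> illegal
(0,3): no bracket -> illegal
(0,4): no bracket -> illegal
(1,1): no bracket -> illegal
(1,2): flips 3 -> legal
(1,4): no bracket -> illegal
(2,1): no bracket -> illegal
(2,4): flips 1 -> legal
(3,1): flips 2 -> legal
(3,5): no bracket -> illegal
(4,1): no bracket -> illegal
(4,5): flips 2 -> legal
(5,2): flips 1 -> legal
(5,3): no bracket -> illegal
(5,4): flips 1 -> legal
(5,5): no bracket -> illegal
B mobility = 6
-- W to move --
(2,4): flips 1 -> legal
(2,5): flips 1 -> legal
(3,1): no bracket -> illegal
(3,5): flips 1 -> legal
(4,0): no bracket -> illegal
(4,1): flips 1 -> legal
(4,5): flips 1 -> legal
(5,0): no bracket -> illegal
(5,2): flips 1 -> legal
(5,3): no bracket -> illegal
W mobility = 6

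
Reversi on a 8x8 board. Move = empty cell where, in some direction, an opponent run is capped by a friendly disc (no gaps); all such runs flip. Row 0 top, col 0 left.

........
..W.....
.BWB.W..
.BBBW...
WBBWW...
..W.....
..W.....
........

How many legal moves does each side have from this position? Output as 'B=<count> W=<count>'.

Answer: B=12 W=5

Derivation:
-- B to move --
(0,1): flips 1 -> legal
(0,2): flips 2 -> legal
(0,3): flips 1 -> legal
(1,1): flips 1 -> legal
(1,3): flips 1 -> legal
(1,4): no bracket -> illegal
(1,5): no bracket -> illegal
(1,6): no bracket -> illegal
(2,4): no bracket -> illegal
(2,6): no bracket -> illegal
(3,0): no bracket -> illegal
(3,5): flips 1 -> legal
(3,6): no bracket -> illegal
(4,5): flips 3 -> legal
(5,0): no bracket -> illegal
(5,1): no bracket -> illegal
(5,3): flips 1 -> legal
(5,4): flips 1 -> legal
(5,5): flips 1 -> legal
(6,1): no bracket -> illegal
(6,3): flips 1 -> legal
(7,1): no bracket -> illegal
(7,2): flips 2 -> legal
(7,3): no bracket -> illegal
B mobility = 12
-- W to move --
(1,0): flips 2 -> legal
(1,1): no bracket -> illegal
(1,3): flips 2 -> legal
(1,4): no bracket -> illegal
(2,0): flips 1 -> legal
(2,4): flips 1 -> legal
(3,0): flips 5 -> legal
(5,0): no bracket -> illegal
(5,1): no bracket -> illegal
(5,3): no bracket -> illegal
W mobility = 5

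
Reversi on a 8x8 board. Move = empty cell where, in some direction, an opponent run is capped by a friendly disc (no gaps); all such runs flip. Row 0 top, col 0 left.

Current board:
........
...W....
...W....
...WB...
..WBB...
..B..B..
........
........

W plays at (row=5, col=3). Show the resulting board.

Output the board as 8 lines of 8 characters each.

Place W at (5,3); scan 8 dirs for brackets.
Dir NW: first cell 'W' (not opp) -> no flip
Dir N: opp run (4,3) capped by W -> flip
Dir NE: opp run (4,4), next='.' -> no flip
Dir W: opp run (5,2), next='.' -> no flip
Dir E: first cell '.' (not opp) -> no flip
Dir SW: first cell '.' (not opp) -> no flip
Dir S: first cell '.' (not opp) -> no flip
Dir SE: first cell '.' (not opp) -> no flip
All flips: (4,3)

Answer: ........
...W....
...W....
...WB...
..WWB...
..BW.B..
........
........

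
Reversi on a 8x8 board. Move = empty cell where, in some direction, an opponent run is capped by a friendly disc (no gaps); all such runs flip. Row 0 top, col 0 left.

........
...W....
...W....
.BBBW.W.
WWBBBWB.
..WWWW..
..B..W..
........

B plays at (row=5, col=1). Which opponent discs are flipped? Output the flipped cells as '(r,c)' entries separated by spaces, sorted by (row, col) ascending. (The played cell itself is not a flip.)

Dir NW: opp run (4,0), next=edge -> no flip
Dir N: opp run (4,1) capped by B -> flip
Dir NE: first cell 'B' (not opp) -> no flip
Dir W: first cell '.' (not opp) -> no flip
Dir E: opp run (5,2) (5,3) (5,4) (5,5), next='.' -> no flip
Dir SW: first cell '.' (not opp) -> no flip
Dir S: first cell '.' (not opp) -> no flip
Dir SE: first cell 'B' (not opp) -> no flip

Answer: (4,1)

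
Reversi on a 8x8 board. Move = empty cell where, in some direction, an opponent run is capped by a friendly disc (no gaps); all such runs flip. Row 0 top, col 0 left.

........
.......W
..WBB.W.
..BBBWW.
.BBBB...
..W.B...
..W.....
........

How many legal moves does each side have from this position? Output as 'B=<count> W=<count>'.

-- B to move --
(0,6): no bracket -> illegal
(0,7): no bracket -> illegal
(1,1): flips 1 -> legal
(1,2): flips 1 -> legal
(1,3): no bracket -> illegal
(1,5): no bracket -> illegal
(1,6): no bracket -> illegal
(2,1): flips 1 -> legal
(2,5): no bracket -> illegal
(2,7): no bracket -> illegal
(3,1): no bracket -> illegal
(3,7): flips 2 -> legal
(4,5): no bracket -> illegal
(4,6): flips 1 -> legal
(4,7): no bracket -> illegal
(5,1): no bracket -> illegal
(5,3): no bracket -> illegal
(6,1): flips 1 -> legal
(6,3): flips 1 -> legal
(7,1): no bracket -> illegal
(7,2): flips 2 -> legal
(7,3): no bracket -> illegal
B mobility = 8
-- W to move --
(1,2): no bracket -> illegal
(1,3): flips 1 -> legal
(1,4): no bracket -> illegal
(1,5): no bracket -> illegal
(2,1): no bracket -> illegal
(2,5): flips 4 -> legal
(3,0): flips 1 -> legal
(3,1): flips 3 -> legal
(4,0): no bracket -> illegal
(4,5): no bracket -> illegal
(5,0): no bracket -> illegal
(5,1): no bracket -> illegal
(5,3): flips 1 -> legal
(5,5): flips 2 -> legal
(6,3): no bracket -> illegal
(6,4): no bracket -> illegal
(6,5): no bracket -> illegal
W mobility = 6

Answer: B=8 W=6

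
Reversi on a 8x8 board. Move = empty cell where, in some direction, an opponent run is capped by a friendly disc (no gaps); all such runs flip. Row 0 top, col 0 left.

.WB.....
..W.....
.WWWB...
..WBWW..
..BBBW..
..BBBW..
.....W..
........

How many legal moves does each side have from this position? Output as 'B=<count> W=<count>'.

-- B to move --
(0,0): flips 1 -> legal
(0,3): no bracket -> illegal
(1,0): flips 2 -> legal
(1,1): flips 1 -> legal
(1,3): flips 1 -> legal
(1,4): no bracket -> illegal
(2,0): flips 3 -> legal
(2,5): flips 1 -> legal
(2,6): flips 1 -> legal
(3,0): no bracket -> illegal
(3,1): flips 1 -> legal
(3,6): flips 3 -> legal
(4,1): no bracket -> illegal
(4,6): flips 2 -> legal
(5,6): flips 1 -> legal
(6,4): no bracket -> illegal
(6,6): flips 1 -> legal
(7,4): no bracket -> illegal
(7,5): no bracket -> illegal
(7,6): flips 1 -> legal
B mobility = 13
-- W to move --
(0,3): flips 1 -> legal
(1,1): no bracket -> illegal
(1,3): flips 1 -> legal
(1,4): flips 1 -> legal
(1,5): no bracket -> illegal
(2,5): flips 1 -> legal
(3,1): no bracket -> illegal
(4,1): flips 3 -> legal
(5,1): flips 3 -> legal
(6,1): flips 2 -> legal
(6,2): flips 4 -> legal
(6,3): flips 4 -> legal
(6,4): flips 2 -> legal
W mobility = 10

Answer: B=13 W=10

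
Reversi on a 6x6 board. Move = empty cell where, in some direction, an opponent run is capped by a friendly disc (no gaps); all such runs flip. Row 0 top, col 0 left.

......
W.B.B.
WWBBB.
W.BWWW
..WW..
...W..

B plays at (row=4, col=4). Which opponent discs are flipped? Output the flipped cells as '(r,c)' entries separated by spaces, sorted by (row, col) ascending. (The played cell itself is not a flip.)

Dir NW: opp run (3,3) capped by B -> flip
Dir N: opp run (3,4) capped by B -> flip
Dir NE: opp run (3,5), next=edge -> no flip
Dir W: opp run (4,3) (4,2), next='.' -> no flip
Dir E: first cell '.' (not opp) -> no flip
Dir SW: opp run (5,3), next=edge -> no flip
Dir S: first cell '.' (not opp) -> no flip
Dir SE: first cell '.' (not opp) -> no flip

Answer: (3,3) (3,4)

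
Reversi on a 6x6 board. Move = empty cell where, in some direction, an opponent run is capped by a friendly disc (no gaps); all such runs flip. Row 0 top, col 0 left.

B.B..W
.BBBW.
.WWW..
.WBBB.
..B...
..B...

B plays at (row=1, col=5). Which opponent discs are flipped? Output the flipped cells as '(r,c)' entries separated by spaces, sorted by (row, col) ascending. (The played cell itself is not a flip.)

Answer: (1,4)

Derivation:
Dir NW: first cell '.' (not opp) -> no flip
Dir N: opp run (0,5), next=edge -> no flip
Dir NE: edge -> no flip
Dir W: opp run (1,4) capped by B -> flip
Dir E: edge -> no flip
Dir SW: first cell '.' (not opp) -> no flip
Dir S: first cell '.' (not opp) -> no flip
Dir SE: edge -> no flip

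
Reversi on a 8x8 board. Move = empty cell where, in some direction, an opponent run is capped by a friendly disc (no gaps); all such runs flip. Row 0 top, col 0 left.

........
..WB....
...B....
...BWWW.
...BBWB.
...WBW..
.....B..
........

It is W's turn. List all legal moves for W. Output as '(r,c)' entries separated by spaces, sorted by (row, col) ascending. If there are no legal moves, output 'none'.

(0,2): no bracket -> illegal
(0,3): flips 4 -> legal
(0,4): no bracket -> illegal
(1,4): flips 1 -> legal
(2,2): flips 2 -> legal
(2,4): no bracket -> illegal
(3,2): flips 1 -> legal
(3,7): flips 1 -> legal
(4,2): flips 2 -> legal
(4,7): flips 1 -> legal
(5,2): flips 1 -> legal
(5,6): flips 1 -> legal
(5,7): flips 1 -> legal
(6,3): flips 1 -> legal
(6,4): flips 2 -> legal
(6,6): no bracket -> illegal
(7,4): no bracket -> illegal
(7,5): flips 1 -> legal
(7,6): no bracket -> illegal

Answer: (0,3) (1,4) (2,2) (3,2) (3,7) (4,2) (4,7) (5,2) (5,6) (5,7) (6,3) (6,4) (7,5)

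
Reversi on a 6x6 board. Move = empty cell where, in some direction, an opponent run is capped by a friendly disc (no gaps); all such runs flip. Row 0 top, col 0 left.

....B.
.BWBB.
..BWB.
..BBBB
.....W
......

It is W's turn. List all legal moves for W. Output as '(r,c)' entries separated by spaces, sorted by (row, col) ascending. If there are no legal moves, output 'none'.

Answer: (0,3) (0,5) (1,0) (1,5) (2,1) (2,5) (4,1) (4,2) (4,3)

Derivation:
(0,0): no bracket -> illegal
(0,1): no bracket -> illegal
(0,2): no bracket -> illegal
(0,3): flips 1 -> legal
(0,5): flips 1 -> legal
(1,0): flips 1 -> legal
(1,5): flips 2 -> legal
(2,0): no bracket -> illegal
(2,1): flips 1 -> legal
(2,5): flips 2 -> legal
(3,1): no bracket -> illegal
(4,1): flips 1 -> legal
(4,2): flips 2 -> legal
(4,3): flips 1 -> legal
(4,4): no bracket -> illegal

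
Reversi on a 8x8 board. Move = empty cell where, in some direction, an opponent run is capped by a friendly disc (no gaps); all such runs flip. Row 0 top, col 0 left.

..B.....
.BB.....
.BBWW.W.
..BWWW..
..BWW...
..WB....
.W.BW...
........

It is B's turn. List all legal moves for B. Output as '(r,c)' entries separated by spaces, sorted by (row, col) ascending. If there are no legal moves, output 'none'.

Answer: (1,3) (1,4) (1,5) (1,7) (2,5) (3,6) (4,1) (4,5) (5,1) (5,4) (5,5) (6,2) (6,5) (7,5)

Derivation:
(1,3): flips 3 -> legal
(1,4): flips 1 -> legal
(1,5): flips 2 -> legal
(1,6): no bracket -> illegal
(1,7): flips 3 -> legal
(2,5): flips 2 -> legal
(2,7): no bracket -> illegal
(3,6): flips 3 -> legal
(3,7): no bracket -> illegal
(4,1): flips 1 -> legal
(4,5): flips 4 -> legal
(4,6): no bracket -> illegal
(5,0): no bracket -> illegal
(5,1): flips 1 -> legal
(5,4): flips 1 -> legal
(5,5): flips 2 -> legal
(6,0): no bracket -> illegal
(6,2): flips 1 -> legal
(6,5): flips 1 -> legal
(7,0): no bracket -> illegal
(7,1): no bracket -> illegal
(7,2): no bracket -> illegal
(7,3): no bracket -> illegal
(7,4): no bracket -> illegal
(7,5): flips 1 -> legal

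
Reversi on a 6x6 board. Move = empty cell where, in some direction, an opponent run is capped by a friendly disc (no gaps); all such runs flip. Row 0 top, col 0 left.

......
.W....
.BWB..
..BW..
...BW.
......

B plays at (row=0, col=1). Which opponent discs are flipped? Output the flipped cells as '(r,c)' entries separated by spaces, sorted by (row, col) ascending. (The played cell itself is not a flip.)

Answer: (1,1)

Derivation:
Dir NW: edge -> no flip
Dir N: edge -> no flip
Dir NE: edge -> no flip
Dir W: first cell '.' (not opp) -> no flip
Dir E: first cell '.' (not opp) -> no flip
Dir SW: first cell '.' (not opp) -> no flip
Dir S: opp run (1,1) capped by B -> flip
Dir SE: first cell '.' (not opp) -> no flip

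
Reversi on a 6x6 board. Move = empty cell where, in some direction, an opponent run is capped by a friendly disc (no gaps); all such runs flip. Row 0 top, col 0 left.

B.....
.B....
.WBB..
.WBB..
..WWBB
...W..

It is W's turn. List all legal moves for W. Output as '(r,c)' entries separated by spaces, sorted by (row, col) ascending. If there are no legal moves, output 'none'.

(0,1): flips 1 -> legal
(0,2): no bracket -> illegal
(1,0): no bracket -> illegal
(1,2): flips 2 -> legal
(1,3): flips 3 -> legal
(1,4): no bracket -> illegal
(2,0): no bracket -> illegal
(2,4): flips 3 -> legal
(3,4): flips 2 -> legal
(3,5): flips 1 -> legal
(4,1): no bracket -> illegal
(5,4): no bracket -> illegal
(5,5): no bracket -> illegal

Answer: (0,1) (1,2) (1,3) (2,4) (3,4) (3,5)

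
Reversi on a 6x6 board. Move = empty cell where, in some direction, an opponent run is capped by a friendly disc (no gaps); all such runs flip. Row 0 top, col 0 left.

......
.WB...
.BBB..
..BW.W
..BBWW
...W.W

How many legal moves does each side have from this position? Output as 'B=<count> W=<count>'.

-- B to move --
(0,0): flips 1 -> legal
(0,1): flips 1 -> legal
(0,2): no bracket -> illegal
(1,0): flips 1 -> legal
(2,0): no bracket -> illegal
(2,4): flips 1 -> legal
(2,5): no bracket -> illegal
(3,4): flips 1 -> legal
(5,2): no bracket -> illegal
(5,4): no bracket -> illegal
B mobility = 5
-- W to move --
(0,1): no bracket -> illegal
(0,2): no bracket -> illegal
(0,3): no bracket -> illegal
(1,0): no bracket -> illegal
(1,3): flips 2 -> legal
(1,4): no bracket -> illegal
(2,0): no bracket -> illegal
(2,4): no bracket -> illegal
(3,0): no bracket -> illegal
(3,1): flips 3 -> legal
(3,4): no bracket -> illegal
(4,1): flips 2 -> legal
(5,1): flips 1 -> legal
(5,2): no bracket -> illegal
(5,4): no bracket -> illegal
W mobility = 4

Answer: B=5 W=4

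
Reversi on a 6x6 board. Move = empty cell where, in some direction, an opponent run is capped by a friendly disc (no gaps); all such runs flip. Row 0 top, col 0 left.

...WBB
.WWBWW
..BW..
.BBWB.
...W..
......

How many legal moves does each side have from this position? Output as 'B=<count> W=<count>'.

-- B to move --
(0,0): flips 1 -> legal
(0,1): flips 2 -> legal
(0,2): flips 2 -> legal
(1,0): flips 2 -> legal
(2,0): no bracket -> illegal
(2,1): no bracket -> illegal
(2,4): flips 2 -> legal
(2,5): flips 1 -> legal
(4,2): no bracket -> illegal
(4,4): flips 1 -> legal
(5,2): flips 1 -> legal
(5,3): flips 3 -> legal
(5,4): flips 1 -> legal
B mobility = 10
-- W to move --
(0,2): no bracket -> illegal
(2,0): no bracket -> illegal
(2,1): flips 2 -> legal
(2,4): no bracket -> illegal
(2,5): flips 1 -> legal
(3,0): flips 2 -> legal
(3,5): flips 1 -> legal
(4,0): no bracket -> illegal
(4,1): flips 1 -> legal
(4,2): flips 2 -> legal
(4,4): no bracket -> illegal
(4,5): flips 1 -> legal
W mobility = 7

Answer: B=10 W=7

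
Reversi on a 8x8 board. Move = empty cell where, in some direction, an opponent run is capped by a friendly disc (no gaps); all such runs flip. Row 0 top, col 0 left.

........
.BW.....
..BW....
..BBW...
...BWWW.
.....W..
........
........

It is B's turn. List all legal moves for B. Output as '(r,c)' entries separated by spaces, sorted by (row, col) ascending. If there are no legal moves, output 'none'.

Answer: (0,2) (1,3) (1,4) (2,4) (2,5) (3,5) (4,7) (6,6)

Derivation:
(0,1): no bracket -> illegal
(0,2): flips 1 -> legal
(0,3): no bracket -> illegal
(1,3): flips 2 -> legal
(1,4): flips 1 -> legal
(2,1): no bracket -> illegal
(2,4): flips 1 -> legal
(2,5): flips 1 -> legal
(3,5): flips 1 -> legal
(3,6): no bracket -> illegal
(3,7): no bracket -> illegal
(4,7): flips 3 -> legal
(5,3): no bracket -> illegal
(5,4): no bracket -> illegal
(5,6): no bracket -> illegal
(5,7): no bracket -> illegal
(6,4): no bracket -> illegal
(6,5): no bracket -> illegal
(6,6): flips 2 -> legal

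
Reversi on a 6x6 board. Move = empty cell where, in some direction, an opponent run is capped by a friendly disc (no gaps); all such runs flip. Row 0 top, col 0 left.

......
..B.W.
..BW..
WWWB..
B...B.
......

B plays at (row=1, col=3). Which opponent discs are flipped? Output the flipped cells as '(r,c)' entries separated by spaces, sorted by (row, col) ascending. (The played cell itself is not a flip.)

Answer: (2,3)

Derivation:
Dir NW: first cell '.' (not opp) -> no flip
Dir N: first cell '.' (not opp) -> no flip
Dir NE: first cell '.' (not opp) -> no flip
Dir W: first cell 'B' (not opp) -> no flip
Dir E: opp run (1,4), next='.' -> no flip
Dir SW: first cell 'B' (not opp) -> no flip
Dir S: opp run (2,3) capped by B -> flip
Dir SE: first cell '.' (not opp) -> no flip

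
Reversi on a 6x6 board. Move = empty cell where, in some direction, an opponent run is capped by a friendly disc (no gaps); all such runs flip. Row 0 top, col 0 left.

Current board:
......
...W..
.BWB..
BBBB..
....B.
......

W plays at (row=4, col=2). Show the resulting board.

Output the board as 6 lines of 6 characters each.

Place W at (4,2); scan 8 dirs for brackets.
Dir NW: opp run (3,1), next='.' -> no flip
Dir N: opp run (3,2) capped by W -> flip
Dir NE: opp run (3,3), next='.' -> no flip
Dir W: first cell '.' (not opp) -> no flip
Dir E: first cell '.' (not opp) -> no flip
Dir SW: first cell '.' (not opp) -> no flip
Dir S: first cell '.' (not opp) -> no flip
Dir SE: first cell '.' (not opp) -> no flip
All flips: (3,2)

Answer: ......
...W..
.BWB..
BBWB..
..W.B.
......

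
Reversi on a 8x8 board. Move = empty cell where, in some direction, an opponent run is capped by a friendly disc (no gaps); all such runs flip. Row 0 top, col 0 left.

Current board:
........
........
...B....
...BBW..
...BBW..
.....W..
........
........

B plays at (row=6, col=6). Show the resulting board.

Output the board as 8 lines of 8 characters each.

Place B at (6,6); scan 8 dirs for brackets.
Dir NW: opp run (5,5) capped by B -> flip
Dir N: first cell '.' (not opp) -> no flip
Dir NE: first cell '.' (not opp) -> no flip
Dir W: first cell '.' (not opp) -> no flip
Dir E: first cell '.' (not opp) -> no flip
Dir SW: first cell '.' (not opp) -> no flip
Dir S: first cell '.' (not opp) -> no flip
Dir SE: first cell '.' (not opp) -> no flip
All flips: (5,5)

Answer: ........
........
...B....
...BBW..
...BBW..
.....B..
......B.
........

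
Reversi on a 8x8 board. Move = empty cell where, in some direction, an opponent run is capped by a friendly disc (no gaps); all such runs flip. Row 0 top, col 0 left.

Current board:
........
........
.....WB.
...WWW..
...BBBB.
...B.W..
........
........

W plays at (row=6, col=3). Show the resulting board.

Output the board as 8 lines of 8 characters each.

Place W at (6,3); scan 8 dirs for brackets.
Dir NW: first cell '.' (not opp) -> no flip
Dir N: opp run (5,3) (4,3) capped by W -> flip
Dir NE: first cell '.' (not opp) -> no flip
Dir W: first cell '.' (not opp) -> no flip
Dir E: first cell '.' (not opp) -> no flip
Dir SW: first cell '.' (not opp) -> no flip
Dir S: first cell '.' (not opp) -> no flip
Dir SE: first cell '.' (not opp) -> no flip
All flips: (4,3) (5,3)

Answer: ........
........
.....WB.
...WWW..
...WBBB.
...W.W..
...W....
........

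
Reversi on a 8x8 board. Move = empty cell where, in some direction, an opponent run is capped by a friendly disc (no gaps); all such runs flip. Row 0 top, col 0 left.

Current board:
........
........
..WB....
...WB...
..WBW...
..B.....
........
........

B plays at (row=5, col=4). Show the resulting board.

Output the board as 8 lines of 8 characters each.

Place B at (5,4); scan 8 dirs for brackets.
Dir NW: first cell 'B' (not opp) -> no flip
Dir N: opp run (4,4) capped by B -> flip
Dir NE: first cell '.' (not opp) -> no flip
Dir W: first cell '.' (not opp) -> no flip
Dir E: first cell '.' (not opp) -> no flip
Dir SW: first cell '.' (not opp) -> no flip
Dir S: first cell '.' (not opp) -> no flip
Dir SE: first cell '.' (not opp) -> no flip
All flips: (4,4)

Answer: ........
........
..WB....
...WB...
..WBB...
..B.B...
........
........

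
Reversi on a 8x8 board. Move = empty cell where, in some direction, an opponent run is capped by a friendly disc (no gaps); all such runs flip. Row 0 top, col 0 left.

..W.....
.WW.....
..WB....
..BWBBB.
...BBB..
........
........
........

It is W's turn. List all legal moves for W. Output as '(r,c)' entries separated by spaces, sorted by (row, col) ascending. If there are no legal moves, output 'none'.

(1,3): flips 1 -> legal
(1,4): no bracket -> illegal
(2,1): no bracket -> illegal
(2,4): flips 1 -> legal
(2,5): no bracket -> illegal
(2,6): no bracket -> illegal
(2,7): no bracket -> illegal
(3,1): flips 1 -> legal
(3,7): flips 3 -> legal
(4,1): no bracket -> illegal
(4,2): flips 1 -> legal
(4,6): no bracket -> illegal
(4,7): no bracket -> illegal
(5,2): no bracket -> illegal
(5,3): flips 1 -> legal
(5,4): no bracket -> illegal
(5,5): flips 1 -> legal
(5,6): flips 3 -> legal

Answer: (1,3) (2,4) (3,1) (3,7) (4,2) (5,3) (5,5) (5,6)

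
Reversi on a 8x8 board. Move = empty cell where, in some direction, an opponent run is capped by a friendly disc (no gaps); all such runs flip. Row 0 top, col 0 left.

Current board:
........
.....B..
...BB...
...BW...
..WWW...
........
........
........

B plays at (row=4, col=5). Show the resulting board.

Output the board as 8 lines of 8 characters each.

Answer: ........
.....B..
...BB...
...BB...
..WWWB..
........
........
........

Derivation:
Place B at (4,5); scan 8 dirs for brackets.
Dir NW: opp run (3,4) capped by B -> flip
Dir N: first cell '.' (not opp) -> no flip
Dir NE: first cell '.' (not opp) -> no flip
Dir W: opp run (4,4) (4,3) (4,2), next='.' -> no flip
Dir E: first cell '.' (not opp) -> no flip
Dir SW: first cell '.' (not opp) -> no flip
Dir S: first cell '.' (not opp) -> no flip
Dir SE: first cell '.' (not opp) -> no flip
All flips: (3,4)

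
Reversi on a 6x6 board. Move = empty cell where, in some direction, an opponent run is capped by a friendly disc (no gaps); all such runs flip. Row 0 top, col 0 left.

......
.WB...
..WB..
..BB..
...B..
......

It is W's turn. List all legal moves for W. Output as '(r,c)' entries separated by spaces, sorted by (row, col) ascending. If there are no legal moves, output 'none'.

(0,1): no bracket -> illegal
(0,2): flips 1 -> legal
(0,3): no bracket -> illegal
(1,3): flips 1 -> legal
(1,4): no bracket -> illegal
(2,1): no bracket -> illegal
(2,4): flips 1 -> legal
(3,1): no bracket -> illegal
(3,4): no bracket -> illegal
(4,1): no bracket -> illegal
(4,2): flips 1 -> legal
(4,4): flips 1 -> legal
(5,2): no bracket -> illegal
(5,3): no bracket -> illegal
(5,4): no bracket -> illegal

Answer: (0,2) (1,3) (2,4) (4,2) (4,4)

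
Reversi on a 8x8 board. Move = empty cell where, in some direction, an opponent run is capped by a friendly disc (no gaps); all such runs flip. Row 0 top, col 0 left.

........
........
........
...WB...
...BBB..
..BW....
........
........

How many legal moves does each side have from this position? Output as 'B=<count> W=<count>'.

-- B to move --
(2,2): flips 1 -> legal
(2,3): flips 1 -> legal
(2,4): no bracket -> illegal
(3,2): flips 1 -> legal
(4,2): no bracket -> illegal
(5,4): flips 1 -> legal
(6,2): flips 1 -> legal
(6,3): flips 1 -> legal
(6,4): no bracket -> illegal
B mobility = 6
-- W to move --
(2,3): no bracket -> illegal
(2,4): no bracket -> illegal
(2,5): no bracket -> illegal
(3,2): no bracket -> illegal
(3,5): flips 2 -> legal
(3,6): no bracket -> illegal
(4,1): no bracket -> illegal
(4,2): no bracket -> illegal
(4,6): no bracket -> illegal
(5,1): flips 1 -> legal
(5,4): no bracket -> illegal
(5,5): flips 1 -> legal
(5,6): no bracket -> illegal
(6,1): no bracket -> illegal
(6,2): no bracket -> illegal
(6,3): no bracket -> illegal
W mobility = 3

Answer: B=6 W=3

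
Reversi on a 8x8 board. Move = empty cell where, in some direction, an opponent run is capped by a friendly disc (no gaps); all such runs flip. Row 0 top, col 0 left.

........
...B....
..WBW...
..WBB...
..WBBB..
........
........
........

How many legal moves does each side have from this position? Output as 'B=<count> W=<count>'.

-- B to move --
(1,1): flips 1 -> legal
(1,2): no bracket -> illegal
(1,4): flips 1 -> legal
(1,5): flips 1 -> legal
(2,1): flips 2 -> legal
(2,5): flips 1 -> legal
(3,1): flips 2 -> legal
(3,5): flips 1 -> legal
(4,1): flips 2 -> legal
(5,1): flips 1 -> legal
(5,2): no bracket -> illegal
(5,3): no bracket -> illegal
B mobility = 9
-- W to move --
(0,2): flips 1 -> legal
(0,3): no bracket -> illegal
(0,4): flips 1 -> legal
(1,2): no bracket -> illegal
(1,4): flips 1 -> legal
(2,5): no bracket -> illegal
(3,5): flips 2 -> legal
(3,6): no bracket -> illegal
(4,6): flips 3 -> legal
(5,2): no bracket -> illegal
(5,3): no bracket -> illegal
(5,4): flips 3 -> legal
(5,5): flips 2 -> legal
(5,6): no bracket -> illegal
W mobility = 7

Answer: B=9 W=7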